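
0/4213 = 0 = 0.00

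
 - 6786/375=-19  +  113/125=- 18.10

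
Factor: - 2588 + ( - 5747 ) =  - 8335  =  - 5^1*1667^1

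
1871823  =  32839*57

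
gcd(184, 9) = 1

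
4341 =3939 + 402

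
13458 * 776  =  10443408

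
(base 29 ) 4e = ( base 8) 202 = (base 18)74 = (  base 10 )130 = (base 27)4M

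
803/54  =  14+47/54 = 14.87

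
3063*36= 110268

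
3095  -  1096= 1999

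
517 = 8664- 8147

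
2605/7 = 372 + 1/7 = 372.14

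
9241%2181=517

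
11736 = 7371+4365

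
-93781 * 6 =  - 562686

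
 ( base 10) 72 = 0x48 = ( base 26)2K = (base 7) 132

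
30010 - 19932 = 10078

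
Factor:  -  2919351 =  - 3^1*313^1 * 3109^1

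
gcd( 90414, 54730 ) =2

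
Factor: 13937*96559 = 1345742783 = 7^1 * 11^1*181^1*223^1*433^1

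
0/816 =0  =  0.00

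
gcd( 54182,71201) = 1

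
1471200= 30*49040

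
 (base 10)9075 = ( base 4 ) 2031303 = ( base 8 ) 21563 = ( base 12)5303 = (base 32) 8RJ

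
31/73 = 31/73 = 0.42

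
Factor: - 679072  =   - 2^5*21221^1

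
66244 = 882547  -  816303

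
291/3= 97=97.00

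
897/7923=299/2641 = 0.11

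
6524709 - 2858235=3666474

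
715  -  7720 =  - 7005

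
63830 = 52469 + 11361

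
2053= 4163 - 2110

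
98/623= 14/89= 0.16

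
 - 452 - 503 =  - 955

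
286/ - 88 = -4+3/4 = - 3.25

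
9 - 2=7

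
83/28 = 83/28= 2.96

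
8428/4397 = 8428/4397 = 1.92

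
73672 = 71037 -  - 2635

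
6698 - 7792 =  - 1094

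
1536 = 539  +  997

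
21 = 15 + 6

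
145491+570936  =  716427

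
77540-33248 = 44292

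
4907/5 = 4907/5 = 981.40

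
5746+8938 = 14684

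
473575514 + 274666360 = 748241874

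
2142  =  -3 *( - 714)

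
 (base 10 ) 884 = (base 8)1564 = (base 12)618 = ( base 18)2D2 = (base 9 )1182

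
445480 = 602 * 740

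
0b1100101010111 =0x1957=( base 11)4968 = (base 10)6487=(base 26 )9FD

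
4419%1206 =801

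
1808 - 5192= - 3384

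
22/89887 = 22/89887= 0.00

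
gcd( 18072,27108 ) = 9036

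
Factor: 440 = 2^3*5^1 * 11^1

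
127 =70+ 57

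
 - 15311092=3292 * ( - 4651)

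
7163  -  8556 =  -1393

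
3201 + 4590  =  7791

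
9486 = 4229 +5257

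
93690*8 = 749520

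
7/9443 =1/1349 = 0.00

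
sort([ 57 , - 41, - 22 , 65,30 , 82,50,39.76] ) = [ - 41, - 22,30, 39.76, 50, 57,  65,82] 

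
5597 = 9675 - 4078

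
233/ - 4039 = -233/4039 = -0.06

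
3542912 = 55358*64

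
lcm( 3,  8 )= 24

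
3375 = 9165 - 5790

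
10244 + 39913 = 50157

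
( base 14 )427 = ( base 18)299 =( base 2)1100110011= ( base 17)2E3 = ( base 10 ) 819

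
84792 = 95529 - 10737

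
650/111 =650/111 = 5.86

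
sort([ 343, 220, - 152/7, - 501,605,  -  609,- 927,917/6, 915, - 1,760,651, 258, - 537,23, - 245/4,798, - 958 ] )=[ - 958, - 927 , - 609 , - 537 , - 501,  -  245/4,-152/7, -1,23, 917/6,220 , 258,343 , 605,651,760, 798, 915 ]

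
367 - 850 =-483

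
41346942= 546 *75727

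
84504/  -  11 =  -7683 + 9/11 = - 7682.18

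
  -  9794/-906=4897/453 = 10.81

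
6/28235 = 6/28235 = 0.00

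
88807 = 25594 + 63213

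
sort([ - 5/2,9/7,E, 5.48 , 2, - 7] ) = [-7, - 5/2, 9/7,2 , E , 5.48]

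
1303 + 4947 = 6250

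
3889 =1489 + 2400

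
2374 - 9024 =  - 6650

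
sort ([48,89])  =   [ 48, 89]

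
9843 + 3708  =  13551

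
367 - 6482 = -6115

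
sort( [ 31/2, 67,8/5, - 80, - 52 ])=[ -80, - 52,8/5,31/2,67 ]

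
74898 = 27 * 2774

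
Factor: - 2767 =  - 2767^1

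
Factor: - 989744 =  - 2^4*7^1 * 8837^1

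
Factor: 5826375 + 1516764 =7343139 = 3^1*19^1 * 47^1 * 2741^1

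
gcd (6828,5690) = 1138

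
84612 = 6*14102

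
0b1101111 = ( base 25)4B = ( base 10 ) 111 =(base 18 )63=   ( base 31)3I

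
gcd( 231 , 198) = 33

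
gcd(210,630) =210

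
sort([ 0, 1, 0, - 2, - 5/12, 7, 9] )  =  [  -  2,- 5/12, 0,0 , 1,7, 9 ] 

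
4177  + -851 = 3326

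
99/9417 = 33/3139 = 0.01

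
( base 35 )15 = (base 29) 1B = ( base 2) 101000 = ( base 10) 40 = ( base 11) 37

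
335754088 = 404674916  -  68920828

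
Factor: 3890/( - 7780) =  - 2^ ( - 1 ) = - 1/2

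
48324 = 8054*6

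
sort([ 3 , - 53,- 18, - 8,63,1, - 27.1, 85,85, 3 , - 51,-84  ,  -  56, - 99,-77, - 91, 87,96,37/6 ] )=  [  -  99, - 91 ,  -  84, - 77, - 56, - 53, - 51, - 27.1, - 18, - 8, 1 , 3,3,37/6,63,85, 85, 87, 96]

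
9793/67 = 146 + 11/67=146.16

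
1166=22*53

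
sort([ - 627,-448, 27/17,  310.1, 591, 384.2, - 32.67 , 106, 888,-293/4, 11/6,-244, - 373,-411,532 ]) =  [ - 627,- 448, - 411,  -  373,-244,-293/4, - 32.67, 27/17 , 11/6, 106  ,  310.1,384.2, 532, 591,  888]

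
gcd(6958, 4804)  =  2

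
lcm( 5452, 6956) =201724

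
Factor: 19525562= 2^1*7^1*1394683^1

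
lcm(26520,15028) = 450840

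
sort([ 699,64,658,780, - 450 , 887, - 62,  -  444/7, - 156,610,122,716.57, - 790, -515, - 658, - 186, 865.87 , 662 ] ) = [ - 790,  -  658, - 515,  -  450, - 186,- 156,  -  444/7, - 62, 64,122,610, 658 , 662,699,716.57, 780,865.87 , 887 ] 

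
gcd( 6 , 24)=6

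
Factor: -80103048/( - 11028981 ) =2^3*17^1*196331^1*3676327^( - 1) = 26701016/3676327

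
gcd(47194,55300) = 14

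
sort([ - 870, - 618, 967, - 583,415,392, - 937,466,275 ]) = [ - 937, - 870, - 618, - 583,275,392, 415,466,967]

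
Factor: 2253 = 3^1*751^1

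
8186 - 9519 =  - 1333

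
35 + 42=77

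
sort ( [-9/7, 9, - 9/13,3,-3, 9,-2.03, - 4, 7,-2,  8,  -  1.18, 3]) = [ - 4 ,-3 , - 2.03, - 2,-9/7,- 1.18 , - 9/13, 3,3,7,8, 9,9 ]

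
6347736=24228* 262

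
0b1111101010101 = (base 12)4785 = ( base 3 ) 102000002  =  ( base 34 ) 6VV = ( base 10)8021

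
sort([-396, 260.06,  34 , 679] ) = [ - 396, 34, 260.06, 679]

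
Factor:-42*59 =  - 2478 = - 2^1*3^1*7^1*59^1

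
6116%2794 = 528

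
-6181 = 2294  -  8475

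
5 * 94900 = 474500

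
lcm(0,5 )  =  0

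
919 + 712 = 1631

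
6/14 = 3/7= 0.43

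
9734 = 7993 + 1741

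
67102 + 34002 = 101104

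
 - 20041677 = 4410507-24452184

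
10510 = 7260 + 3250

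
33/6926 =33/6926 =0.00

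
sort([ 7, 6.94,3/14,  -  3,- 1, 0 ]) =[ - 3, - 1,0, 3/14,6.94,7 ] 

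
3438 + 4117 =7555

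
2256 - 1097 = 1159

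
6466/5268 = 1 + 599/2634   =  1.23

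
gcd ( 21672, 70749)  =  63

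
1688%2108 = 1688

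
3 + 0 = 3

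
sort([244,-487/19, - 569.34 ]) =[ - 569.34, - 487/19,244] 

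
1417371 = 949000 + 468371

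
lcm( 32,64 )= 64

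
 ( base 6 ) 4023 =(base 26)17L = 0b1101101111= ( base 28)13b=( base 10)879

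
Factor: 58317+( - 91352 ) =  - 5^1*6607^1 = - 33035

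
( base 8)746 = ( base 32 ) F6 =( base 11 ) 402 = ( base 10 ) 486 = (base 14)26A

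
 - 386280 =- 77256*5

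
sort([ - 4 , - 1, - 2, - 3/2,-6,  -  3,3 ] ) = [- 6,-4,-3,-2 , - 3/2, - 1,3]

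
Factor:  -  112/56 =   -  2^1 =-2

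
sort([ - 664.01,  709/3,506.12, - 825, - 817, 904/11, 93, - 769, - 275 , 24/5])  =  [ - 825, - 817 , - 769,  -  664.01, - 275,24/5, 904/11,93,709/3, 506.12]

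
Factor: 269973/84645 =303/95 = 3^1*5^( - 1 )*19^ ( - 1 )*101^1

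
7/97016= 7/97016= 0.00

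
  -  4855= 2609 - 7464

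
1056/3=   352 = 352.00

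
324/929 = 324/929 = 0.35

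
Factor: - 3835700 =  - 2^2*5^2 * 11^2*317^1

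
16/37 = 16/37 = 0.43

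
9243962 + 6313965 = 15557927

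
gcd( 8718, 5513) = 1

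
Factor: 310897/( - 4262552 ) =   -  2^( - 3 )*7^(-1 ) * 19^1 * 103^( - 1 ) * 739^ (- 1 )*16363^1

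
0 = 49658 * 0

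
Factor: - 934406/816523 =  - 2^1*11^1*23^(-1 )*131^( - 1 )*271^ ( - 1 ) * 42473^1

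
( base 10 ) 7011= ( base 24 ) C43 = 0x1B63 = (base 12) 4083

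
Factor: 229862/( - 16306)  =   - 19^1 * 23^1*31^ (- 1 ) = - 437/31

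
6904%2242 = 178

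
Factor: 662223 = 3^1*107^1*2063^1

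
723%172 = 35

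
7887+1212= 9099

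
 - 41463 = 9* ( - 4607)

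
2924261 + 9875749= 12800010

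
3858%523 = 197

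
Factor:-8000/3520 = - 25/11= -  5^2*11^( - 1 )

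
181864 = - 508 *( - 358 )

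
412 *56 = 23072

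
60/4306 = 30/2153 = 0.01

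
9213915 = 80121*115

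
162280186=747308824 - 585028638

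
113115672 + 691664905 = 804780577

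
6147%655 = 252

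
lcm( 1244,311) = 1244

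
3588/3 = 1196  =  1196.00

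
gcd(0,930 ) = 930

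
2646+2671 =5317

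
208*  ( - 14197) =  - 2952976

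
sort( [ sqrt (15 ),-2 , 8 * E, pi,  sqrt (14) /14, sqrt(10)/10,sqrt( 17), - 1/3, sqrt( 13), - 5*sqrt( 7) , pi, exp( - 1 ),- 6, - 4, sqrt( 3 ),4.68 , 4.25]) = [ - 5*sqrt ( 7 ), -6,-4 , - 2, - 1/3,sqrt(14 )/14,sqrt( 10 )/10, exp( - 1), sqrt(  3 ), pi, pi, sqrt( 13), sqrt( 15),sqrt ( 17), 4.25, 4.68,8*E]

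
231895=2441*95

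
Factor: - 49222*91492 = - 4503419224 = - 2^3*89^1*257^1 * 24611^1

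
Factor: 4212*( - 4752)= - 2^6*3^7*11^1*13^1 =-20015424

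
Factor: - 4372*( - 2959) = 2^2*11^1*269^1*1093^1 = 12936748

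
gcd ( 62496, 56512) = 32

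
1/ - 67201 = -1/67201 = - 0.00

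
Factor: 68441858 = 2^1*34220929^1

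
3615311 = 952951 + 2662360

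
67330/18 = 33665/9 =3740.56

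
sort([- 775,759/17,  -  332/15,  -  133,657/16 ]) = [ - 775, - 133, - 332/15, 657/16,759/17]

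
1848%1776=72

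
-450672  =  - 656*687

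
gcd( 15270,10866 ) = 6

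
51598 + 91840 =143438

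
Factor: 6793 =6793^1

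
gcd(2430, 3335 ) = 5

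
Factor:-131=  - 131^1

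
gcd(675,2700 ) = 675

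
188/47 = 4 = 4.00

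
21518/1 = 21518=21518.00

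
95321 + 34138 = 129459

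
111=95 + 16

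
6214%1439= 458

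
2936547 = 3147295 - 210748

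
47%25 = 22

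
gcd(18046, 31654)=14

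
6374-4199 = 2175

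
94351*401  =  37834751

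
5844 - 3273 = 2571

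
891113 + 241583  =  1132696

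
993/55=993/55 = 18.05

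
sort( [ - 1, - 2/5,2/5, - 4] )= [ - 4, - 1, - 2/5,2/5 ]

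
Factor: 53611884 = 2^2*3^2*43^1 * 59^1*587^1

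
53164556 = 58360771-5196215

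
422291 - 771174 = - 348883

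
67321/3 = 22440 + 1/3 = 22440.33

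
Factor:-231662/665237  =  -2^1*269^( - 1 )*2473^(  -  1) *115831^1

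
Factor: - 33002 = -2^1 *29^1*569^1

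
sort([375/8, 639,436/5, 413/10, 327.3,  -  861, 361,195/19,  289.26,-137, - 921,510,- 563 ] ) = [ - 921,- 861, - 563, - 137, 195/19, 413/10,375/8, 436/5 , 289.26, 327.3, 361, 510, 639 ]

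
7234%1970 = 1324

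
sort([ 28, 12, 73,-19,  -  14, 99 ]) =[- 19,  -  14, 12,28,73,99 ]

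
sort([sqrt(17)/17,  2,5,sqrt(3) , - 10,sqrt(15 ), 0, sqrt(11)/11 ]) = [-10,0, sqrt(17)/17,sqrt( 11)/11,sqrt(3), 2, sqrt(15),5]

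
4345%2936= 1409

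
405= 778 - 373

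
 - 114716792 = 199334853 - 314051645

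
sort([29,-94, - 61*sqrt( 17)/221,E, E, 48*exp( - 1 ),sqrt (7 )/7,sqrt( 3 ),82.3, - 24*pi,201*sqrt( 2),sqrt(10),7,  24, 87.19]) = [ -94, - 24*pi, - 61 * sqrt(17) /221, sqrt( 7 ) /7, sqrt(3),E  ,  E,sqrt( 10), 7 , 48*exp( - 1),24,29 , 82.3, 87.19, 201*sqrt (2)]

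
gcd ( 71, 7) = 1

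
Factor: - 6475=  - 5^2 * 7^1*37^1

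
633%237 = 159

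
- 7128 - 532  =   - 7660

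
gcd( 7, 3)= 1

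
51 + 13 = 64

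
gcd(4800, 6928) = 16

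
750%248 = 6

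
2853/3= 951 = 951.00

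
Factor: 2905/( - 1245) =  - 7/3=-  3^( - 1)*7^1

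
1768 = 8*221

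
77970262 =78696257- 725995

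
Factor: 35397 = 3^4*19^1*23^1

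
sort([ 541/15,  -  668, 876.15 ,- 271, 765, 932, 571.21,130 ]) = [ - 668 , - 271,541/15, 130,571.21, 765,876.15, 932 ]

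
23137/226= 23137/226  =  102.38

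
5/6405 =1/1281 = 0.00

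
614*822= 504708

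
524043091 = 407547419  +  116495672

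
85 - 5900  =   - 5815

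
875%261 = 92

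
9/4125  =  3/1375 =0.00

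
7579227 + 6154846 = 13734073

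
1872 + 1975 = 3847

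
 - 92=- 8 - 84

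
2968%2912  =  56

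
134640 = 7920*17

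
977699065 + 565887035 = 1543586100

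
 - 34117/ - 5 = 6823+ 2/5 = 6823.40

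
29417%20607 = 8810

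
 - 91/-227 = 91/227 = 0.40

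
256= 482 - 226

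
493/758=493/758 = 0.65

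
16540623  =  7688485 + 8852138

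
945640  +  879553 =1825193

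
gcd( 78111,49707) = 7101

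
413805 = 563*735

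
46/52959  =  46/52959=0.00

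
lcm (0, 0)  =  0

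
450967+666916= 1117883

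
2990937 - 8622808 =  - 5631871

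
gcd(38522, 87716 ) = 2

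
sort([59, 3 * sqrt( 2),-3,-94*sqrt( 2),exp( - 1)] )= [ - 94*sqrt ( 2), -3,exp (-1), 3*sqrt(2 ), 59]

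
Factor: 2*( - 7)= - 14  =  -  2^1 * 7^1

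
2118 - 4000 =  - 1882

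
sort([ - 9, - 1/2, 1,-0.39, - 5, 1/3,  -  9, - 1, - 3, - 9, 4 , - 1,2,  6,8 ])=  [ -9, - 9,-9, - 5, - 3, - 1, - 1, - 1/2,- 0.39,1/3,1,2, 4, 6,  8] 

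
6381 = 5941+440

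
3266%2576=690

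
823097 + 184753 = 1007850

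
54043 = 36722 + 17321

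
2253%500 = 253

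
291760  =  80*3647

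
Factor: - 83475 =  - 3^2*5^2*7^1*53^1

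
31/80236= 31/80236 = 0.00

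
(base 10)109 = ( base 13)85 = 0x6D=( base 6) 301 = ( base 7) 214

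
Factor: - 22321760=-2^5*5^1*139511^1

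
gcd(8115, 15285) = 15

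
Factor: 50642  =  2^1*25321^1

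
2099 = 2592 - 493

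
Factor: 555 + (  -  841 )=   - 2^1*11^1*13^1 = - 286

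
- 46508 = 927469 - 973977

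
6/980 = 3/490 = 0.01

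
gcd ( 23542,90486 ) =2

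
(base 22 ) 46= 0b1011110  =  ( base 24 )3m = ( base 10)94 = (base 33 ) 2s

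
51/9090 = 17/3030 = 0.01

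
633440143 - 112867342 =520572801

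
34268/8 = 8567/2 = 4283.50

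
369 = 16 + 353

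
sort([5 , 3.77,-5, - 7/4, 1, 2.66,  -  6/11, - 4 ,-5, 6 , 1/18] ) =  [-5, - 5,  -  4,-7/4,-6/11, 1/18,1, 2.66,  3.77, 5,6 ]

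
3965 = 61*65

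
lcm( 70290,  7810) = 70290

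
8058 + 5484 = 13542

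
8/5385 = 8/5385= 0.00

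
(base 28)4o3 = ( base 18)BDD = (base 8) 7343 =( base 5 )110221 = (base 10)3811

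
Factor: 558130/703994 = 5^1*131^( - 1)*2687^( - 1) * 55813^1=279065/351997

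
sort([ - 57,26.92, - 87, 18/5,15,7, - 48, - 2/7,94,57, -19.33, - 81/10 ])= [ - 87, - 57,-48, - 19.33,  -  81/10, - 2/7,18/5, 7,15, 26.92,57,94] 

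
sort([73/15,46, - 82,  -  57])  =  [ - 82 , - 57 , 73/15,46 ]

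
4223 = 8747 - 4524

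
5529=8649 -3120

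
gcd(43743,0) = 43743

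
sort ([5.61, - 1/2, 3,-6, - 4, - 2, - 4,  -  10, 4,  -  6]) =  [ - 10  ,-6, - 6, - 4, - 4 , - 2,- 1/2,3,  4,5.61]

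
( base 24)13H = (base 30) m5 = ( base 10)665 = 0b1010011001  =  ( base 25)11f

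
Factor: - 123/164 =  - 2^( - 2 ) * 3^1 = - 3/4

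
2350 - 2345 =5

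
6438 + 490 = 6928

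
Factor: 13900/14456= 2^( - 1)*5^2 * 13^(-1 ) = 25/26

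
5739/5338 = 5739/5338 = 1.08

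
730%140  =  30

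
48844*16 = 781504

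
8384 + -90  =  8294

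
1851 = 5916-4065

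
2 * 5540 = 11080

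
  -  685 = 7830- 8515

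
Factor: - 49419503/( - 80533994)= 2^( - 1)*7^1*23^( - 1)* 103^1 * 197^( - 1) * 8887^(-1)*68543^1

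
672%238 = 196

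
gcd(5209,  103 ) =1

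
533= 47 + 486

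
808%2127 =808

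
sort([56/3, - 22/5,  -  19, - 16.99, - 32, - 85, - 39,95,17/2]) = [ - 85, - 39,-32,  -  19,  -  16.99,  -  22/5, 17/2,56/3, 95 ] 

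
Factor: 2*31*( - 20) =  - 2^3*5^1*31^1=-1240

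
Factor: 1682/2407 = 2^1* 29^1*83^( - 1 ) = 58/83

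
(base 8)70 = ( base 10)56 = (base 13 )44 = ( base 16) 38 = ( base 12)48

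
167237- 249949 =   -  82712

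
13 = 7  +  6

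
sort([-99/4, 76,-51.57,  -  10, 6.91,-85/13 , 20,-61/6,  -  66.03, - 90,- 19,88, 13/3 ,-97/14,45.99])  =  [ - 90 ,-66.03,-51.57,-99/4, - 19,-61/6, - 10,-97/14,-85/13,13/3, 6.91,20, 45.99, 76,88]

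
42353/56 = 42353/56 = 756.30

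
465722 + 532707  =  998429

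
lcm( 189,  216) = 1512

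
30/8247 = 10/2749 = 0.00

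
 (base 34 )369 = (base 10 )3681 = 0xE61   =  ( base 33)3ci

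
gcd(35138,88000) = 2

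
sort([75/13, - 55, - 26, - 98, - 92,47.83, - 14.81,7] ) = [ - 98, - 92, - 55 ,-26 , - 14.81, 75/13,  7,  47.83 ] 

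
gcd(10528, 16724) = 4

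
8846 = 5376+3470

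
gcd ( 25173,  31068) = 9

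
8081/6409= 1 + 1672/6409= 1.26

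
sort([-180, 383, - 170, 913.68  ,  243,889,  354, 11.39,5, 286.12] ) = [ - 180, - 170, 5,11.39, 243,  286.12, 354,383,889 , 913.68] 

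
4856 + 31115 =35971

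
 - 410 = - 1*410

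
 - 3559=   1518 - 5077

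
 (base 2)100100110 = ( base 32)96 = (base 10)294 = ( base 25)bj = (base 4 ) 10212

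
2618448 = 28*93516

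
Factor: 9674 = 2^1*7^1*691^1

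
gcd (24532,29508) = 4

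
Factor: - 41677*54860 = - 2^2*5^1*13^1*71^1* 211^1*587^1= - 2286400220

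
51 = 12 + 39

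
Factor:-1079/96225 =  - 3^ ( - 1)*5^( - 2)*13^1*83^1*1283^( - 1) 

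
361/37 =361/37 = 9.76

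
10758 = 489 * 22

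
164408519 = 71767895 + 92640624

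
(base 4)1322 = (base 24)52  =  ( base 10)122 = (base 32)3q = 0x7a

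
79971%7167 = 1134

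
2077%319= 163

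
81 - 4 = 77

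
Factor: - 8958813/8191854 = -2986271/2730618 =-2^( - 1 )*3^( - 3 )*11^( - 1 )*17^1*4597^( - 1)* 175663^1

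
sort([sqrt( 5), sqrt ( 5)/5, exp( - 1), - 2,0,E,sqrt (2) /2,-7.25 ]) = [ - 7.25, - 2 , 0, exp( - 1),  sqrt( 5 ) /5,sqrt( 2)/2,sqrt(5 ),E ] 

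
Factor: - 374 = -2^1*11^1 * 17^1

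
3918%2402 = 1516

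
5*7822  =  39110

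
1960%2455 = 1960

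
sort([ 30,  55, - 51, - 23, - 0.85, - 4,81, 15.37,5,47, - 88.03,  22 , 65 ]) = [ - 88.03, - 51, - 23,- 4, - 0.85,  5  ,  15.37, 22,30, 47,55,  65, 81 ]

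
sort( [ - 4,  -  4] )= [ -4, - 4]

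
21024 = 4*5256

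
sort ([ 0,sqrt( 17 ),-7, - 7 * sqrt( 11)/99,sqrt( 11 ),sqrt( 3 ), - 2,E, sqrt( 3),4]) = [ - 7 , - 2, - 7 * sqrt( 11)/99 , 0, sqrt ( 3 ), sqrt( 3 ), E,sqrt(11),4 , sqrt( 17) ]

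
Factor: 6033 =3^1*2011^1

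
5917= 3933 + 1984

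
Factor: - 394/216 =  - 2^(-2) * 3^( - 3 )*197^1 = - 197/108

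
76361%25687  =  24987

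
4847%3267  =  1580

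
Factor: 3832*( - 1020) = -2^5*3^1*5^1*17^1*479^1=- 3908640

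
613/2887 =613/2887 = 0.21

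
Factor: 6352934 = 2^1*7^1*17^1*26693^1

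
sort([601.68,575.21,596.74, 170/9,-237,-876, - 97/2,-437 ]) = [- 876, - 437, - 237, - 97/2, 170/9, 575.21, 596.74,601.68 ]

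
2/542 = 1/271 = 0.00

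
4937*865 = 4270505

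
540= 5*108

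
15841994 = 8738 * 1813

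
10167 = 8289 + 1878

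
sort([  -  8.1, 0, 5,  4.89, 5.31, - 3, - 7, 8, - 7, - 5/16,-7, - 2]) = [ - 8.1, - 7, - 7,  -  7,  -  3,  -  2,-5/16,0,4.89, 5, 5.31,8] 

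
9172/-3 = -3058 + 2/3 = - 3057.33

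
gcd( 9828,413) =7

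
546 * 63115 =34460790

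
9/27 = 1/3 = 0.33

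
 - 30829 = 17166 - 47995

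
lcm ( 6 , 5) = 30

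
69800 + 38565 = 108365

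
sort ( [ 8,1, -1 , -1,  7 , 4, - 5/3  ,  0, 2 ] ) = [ - 5/3,-1, - 1,0,1,2,4,7,8] 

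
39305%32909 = 6396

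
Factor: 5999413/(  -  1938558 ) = -2^(  -  1) * 3^ ( - 1 )*7^3*17491^1 * 323093^(-1 ) 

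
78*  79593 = 6208254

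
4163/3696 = 1 + 467/3696 = 1.13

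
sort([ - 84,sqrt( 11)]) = [-84,  sqrt( 11)]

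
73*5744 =419312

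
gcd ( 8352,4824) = 72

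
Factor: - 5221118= - 2^1*7^1 * 139^1  *  2683^1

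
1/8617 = 1/8617 = 0.00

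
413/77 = 5 + 4/11 = 5.36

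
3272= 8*409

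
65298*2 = 130596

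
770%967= 770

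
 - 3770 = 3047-6817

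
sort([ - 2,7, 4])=[ - 2,4,7 ]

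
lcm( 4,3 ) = 12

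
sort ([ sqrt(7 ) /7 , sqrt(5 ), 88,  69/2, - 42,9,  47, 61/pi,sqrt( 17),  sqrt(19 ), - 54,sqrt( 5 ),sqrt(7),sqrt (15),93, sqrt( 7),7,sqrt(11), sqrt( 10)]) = [ - 54, - 42,sqrt(7 )/7 , sqrt(5 ), sqrt(5), sqrt(7), sqrt( 7 ),sqrt (10 ),sqrt(11 ), sqrt (15 ),sqrt( 17),sqrt ( 19 ),7,9,61/pi, 69/2,47,88, 93]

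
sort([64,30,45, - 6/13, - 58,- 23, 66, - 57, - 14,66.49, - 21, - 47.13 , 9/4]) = [ - 58,  -  57  ,- 47.13, - 23, - 21, - 14, - 6/13, 9/4, 30, 45,64, 66, 66.49] 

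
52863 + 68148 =121011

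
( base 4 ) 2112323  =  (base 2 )10010110111011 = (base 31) a1i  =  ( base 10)9659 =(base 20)142j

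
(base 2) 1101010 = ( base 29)3j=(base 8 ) 152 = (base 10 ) 106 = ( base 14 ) 78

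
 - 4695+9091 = 4396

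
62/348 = 31/174 = 0.18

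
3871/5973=3871/5973 = 0.65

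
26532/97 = 26532/97 = 273.53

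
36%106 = 36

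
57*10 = 570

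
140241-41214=99027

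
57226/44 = 1300 + 13/22 = 1300.59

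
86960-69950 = 17010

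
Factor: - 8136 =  - 2^3 * 3^2*113^1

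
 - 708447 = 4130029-4838476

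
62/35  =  62/35= 1.77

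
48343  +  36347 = 84690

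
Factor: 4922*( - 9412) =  - 2^3*13^1 * 23^1 * 107^1*181^1 = -46325864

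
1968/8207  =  1968/8207 = 0.24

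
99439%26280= 20599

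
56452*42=2370984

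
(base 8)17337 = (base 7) 32020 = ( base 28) A27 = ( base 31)86T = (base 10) 7903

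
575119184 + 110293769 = 685412953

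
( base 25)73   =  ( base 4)2302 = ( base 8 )262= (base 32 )5i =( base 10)178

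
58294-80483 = - 22189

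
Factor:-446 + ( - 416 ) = -862 = - 2^1 * 431^1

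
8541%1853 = 1129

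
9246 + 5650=14896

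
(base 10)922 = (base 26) 19C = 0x39A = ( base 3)1021011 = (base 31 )tn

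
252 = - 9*( - 28)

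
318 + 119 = 437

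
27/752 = 27/752 = 0.04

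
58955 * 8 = 471640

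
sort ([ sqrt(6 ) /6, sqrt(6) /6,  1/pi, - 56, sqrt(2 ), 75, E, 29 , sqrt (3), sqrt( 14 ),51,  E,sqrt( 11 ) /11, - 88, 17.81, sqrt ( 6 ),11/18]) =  [ - 88, - 56, sqrt( 11)/11, 1/pi,sqrt(6 )/6,sqrt ( 6 )/6, 11/18 , sqrt(2),  sqrt( 3), sqrt ( 6 ),E,E, sqrt(14 ),  17.81, 29,51,  75]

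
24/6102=4/1017= 0.00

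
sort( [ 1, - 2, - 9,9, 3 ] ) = [ - 9, - 2,1,3,9 ] 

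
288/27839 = 288/27839= 0.01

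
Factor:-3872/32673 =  - 2^5*3^( - 1 )*11^2*10891^( - 1)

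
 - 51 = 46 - 97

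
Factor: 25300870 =2^1  *  5^1*7^1*361441^1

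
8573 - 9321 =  - 748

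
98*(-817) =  - 80066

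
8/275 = 8/275= 0.03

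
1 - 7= - 6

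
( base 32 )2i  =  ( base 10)82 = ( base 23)3D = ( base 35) 2c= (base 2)1010010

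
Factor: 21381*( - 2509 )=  - 3^1*13^1 * 193^1*7127^1 = - 53644929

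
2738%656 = 114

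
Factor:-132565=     -  5^1 * 26513^1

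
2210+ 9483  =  11693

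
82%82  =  0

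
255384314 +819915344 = 1075299658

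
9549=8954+595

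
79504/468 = 169 + 103/117=169.88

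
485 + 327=812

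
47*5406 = 254082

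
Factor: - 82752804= -2^2*3^2*17^1*23^1*5879^1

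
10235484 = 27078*378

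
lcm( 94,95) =8930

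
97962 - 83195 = 14767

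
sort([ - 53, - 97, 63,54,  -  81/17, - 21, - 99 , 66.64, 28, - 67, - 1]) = [-99, - 97,-67, - 53, - 21, - 81/17, - 1,28 , 54,63,66.64 ]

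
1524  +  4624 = 6148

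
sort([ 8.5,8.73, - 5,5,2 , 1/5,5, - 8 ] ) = [ - 8  , - 5, 1/5,2,  5, 5, 8.5 , 8.73]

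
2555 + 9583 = 12138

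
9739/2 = 4869+1/2 = 4869.50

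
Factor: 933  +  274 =1207 = 17^1*71^1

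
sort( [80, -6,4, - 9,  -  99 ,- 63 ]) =[ - 99, - 63,-9, - 6,4,80 ]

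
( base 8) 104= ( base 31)26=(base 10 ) 68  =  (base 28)2C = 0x44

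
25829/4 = 6457 + 1/4 = 6457.25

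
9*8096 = 72864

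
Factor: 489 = 3^1*163^1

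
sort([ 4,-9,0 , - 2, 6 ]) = [ - 9, - 2 , 0,  4, 6]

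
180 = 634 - 454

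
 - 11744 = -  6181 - 5563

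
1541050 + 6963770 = 8504820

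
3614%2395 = 1219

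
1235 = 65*19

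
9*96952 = 872568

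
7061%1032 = 869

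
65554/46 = 32777/23 = 1425.09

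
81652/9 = 81652/9 = 9072.44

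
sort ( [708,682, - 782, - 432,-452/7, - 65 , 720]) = [ - 782, - 432, - 65, - 452/7, 682,  708,720 ] 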